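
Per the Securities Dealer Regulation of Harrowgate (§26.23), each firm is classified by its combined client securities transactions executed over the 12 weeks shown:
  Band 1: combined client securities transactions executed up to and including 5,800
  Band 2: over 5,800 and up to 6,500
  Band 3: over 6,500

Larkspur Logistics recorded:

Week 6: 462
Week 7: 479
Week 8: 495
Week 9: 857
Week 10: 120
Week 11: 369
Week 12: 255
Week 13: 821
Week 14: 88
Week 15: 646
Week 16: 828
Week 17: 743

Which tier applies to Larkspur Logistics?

Combined client securities transactions executed: 462 + 479 + 495 + 857 + 120 + 369 + 255 + 821 + 88 + 646 + 828 + 743 = 6,163.
5,800 < 6,163 ≤ 6,500, so Band 2 applies.

Band 2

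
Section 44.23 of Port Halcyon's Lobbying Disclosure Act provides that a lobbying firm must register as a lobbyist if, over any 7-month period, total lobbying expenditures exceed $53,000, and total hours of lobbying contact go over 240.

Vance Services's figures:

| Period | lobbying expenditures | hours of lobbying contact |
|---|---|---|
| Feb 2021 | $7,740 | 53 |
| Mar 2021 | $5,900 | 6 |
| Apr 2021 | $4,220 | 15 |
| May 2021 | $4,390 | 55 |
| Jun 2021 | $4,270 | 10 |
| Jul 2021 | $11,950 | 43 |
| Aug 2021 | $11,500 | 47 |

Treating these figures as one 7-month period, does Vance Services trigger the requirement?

No

Total lobbying expenditures: $7,740 + $5,900 + $4,220 + $4,390 + $4,270 + $11,950 + $11,500 = $49,970 (≤ $53,000).
Total hours of lobbying contact: 53 + 6 + 15 + 55 + 10 + 43 + 47 = 229 (≤ 240).
The test is 'and': the rule requires both, and at least one is not exceeded.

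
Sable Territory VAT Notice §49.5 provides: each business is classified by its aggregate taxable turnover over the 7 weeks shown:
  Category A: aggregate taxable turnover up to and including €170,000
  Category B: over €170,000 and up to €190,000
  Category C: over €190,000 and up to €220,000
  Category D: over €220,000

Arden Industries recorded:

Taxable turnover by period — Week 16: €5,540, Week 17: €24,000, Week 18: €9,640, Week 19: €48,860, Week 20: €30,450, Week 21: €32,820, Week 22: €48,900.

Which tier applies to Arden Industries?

Category C

Aggregate taxable turnover: €5,540 + €24,000 + €9,640 + €48,860 + €30,450 + €32,820 + €48,900 = €200,210.
€190,000 < €200,210 ≤ €220,000, so Category C applies.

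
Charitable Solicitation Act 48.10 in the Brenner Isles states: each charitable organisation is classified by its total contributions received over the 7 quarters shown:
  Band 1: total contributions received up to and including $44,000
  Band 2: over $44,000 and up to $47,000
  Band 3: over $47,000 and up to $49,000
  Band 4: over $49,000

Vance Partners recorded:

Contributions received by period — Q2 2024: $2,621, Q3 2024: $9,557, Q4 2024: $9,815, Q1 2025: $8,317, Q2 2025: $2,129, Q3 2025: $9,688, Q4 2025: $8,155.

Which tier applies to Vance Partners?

Total contributions received: $2,621 + $9,557 + $9,815 + $8,317 + $2,129 + $9,688 + $8,155 = $50,282.
$50,282 > $49,000, so Band 4 applies.

Band 4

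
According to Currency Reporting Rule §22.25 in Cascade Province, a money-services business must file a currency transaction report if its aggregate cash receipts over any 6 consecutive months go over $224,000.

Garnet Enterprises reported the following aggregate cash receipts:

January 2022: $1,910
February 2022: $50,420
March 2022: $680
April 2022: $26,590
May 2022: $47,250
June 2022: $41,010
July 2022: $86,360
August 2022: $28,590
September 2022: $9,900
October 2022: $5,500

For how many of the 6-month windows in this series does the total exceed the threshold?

3

January 2022–June 2022: $1,910 + $50,420 + $680 + $26,590 + $47,250 + $41,010 = $167,860 (under)
February 2022–July 2022: $50,420 + $680 + $26,590 + $47,250 + $41,010 + $86,360 = $252,310 (over)
March 2022–August 2022: $680 + $26,590 + $47,250 + $41,010 + $86,360 + $28,590 = $230,480 (over)
April 2022–September 2022: $26,590 + $47,250 + $41,010 + $86,360 + $28,590 + $9,900 = $239,700 (over)
May 2022–October 2022: $47,250 + $41,010 + $86,360 + $28,590 + $9,900 + $5,500 = $218,610 (under)
3 windows exceed the threshold.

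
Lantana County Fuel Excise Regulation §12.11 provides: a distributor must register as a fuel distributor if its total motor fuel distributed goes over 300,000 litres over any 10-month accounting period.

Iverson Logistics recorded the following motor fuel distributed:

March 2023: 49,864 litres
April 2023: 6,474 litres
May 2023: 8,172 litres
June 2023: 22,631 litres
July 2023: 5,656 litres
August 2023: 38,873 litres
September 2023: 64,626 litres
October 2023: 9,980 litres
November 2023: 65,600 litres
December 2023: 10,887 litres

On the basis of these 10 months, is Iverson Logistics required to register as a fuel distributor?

No

Total motor fuel distributed: 49,864 litres + 6,474 litres + 8,172 litres + 22,631 litres + 5,656 litres + 38,873 litres + 64,626 litres + 9,980 litres + 65,600 litres + 10,887 litres = 282,763 litres.
282,763 litres ≤ 300,000 litres, so the threshold is not exceeded.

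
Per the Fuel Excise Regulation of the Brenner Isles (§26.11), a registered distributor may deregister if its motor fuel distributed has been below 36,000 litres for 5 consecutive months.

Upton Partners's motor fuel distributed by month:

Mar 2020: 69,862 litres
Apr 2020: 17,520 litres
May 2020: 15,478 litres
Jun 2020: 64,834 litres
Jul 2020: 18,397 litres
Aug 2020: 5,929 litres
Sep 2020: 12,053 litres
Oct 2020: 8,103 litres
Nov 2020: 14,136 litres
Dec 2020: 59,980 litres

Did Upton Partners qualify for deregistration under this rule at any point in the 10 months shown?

Months below 36,000 litres: Apr 2020, May 2020, Jul 2020, Aug 2020, Sep 2020, Oct 2020, Nov 2020.
Longest run of consecutive months below the threshold: 5.
5 ≥ 5, so Upton Partners became eligible.

Yes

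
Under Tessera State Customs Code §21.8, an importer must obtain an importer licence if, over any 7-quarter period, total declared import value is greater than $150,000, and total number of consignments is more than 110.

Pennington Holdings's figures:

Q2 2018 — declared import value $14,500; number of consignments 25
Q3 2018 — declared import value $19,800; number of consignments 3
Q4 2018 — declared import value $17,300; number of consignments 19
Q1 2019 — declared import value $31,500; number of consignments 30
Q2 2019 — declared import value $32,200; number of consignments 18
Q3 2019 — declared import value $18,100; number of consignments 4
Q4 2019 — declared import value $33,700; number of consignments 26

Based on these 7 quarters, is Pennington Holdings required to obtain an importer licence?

Total declared import value: $14,500 + $19,800 + $17,300 + $31,500 + $32,200 + $18,100 + $33,700 = $167,100 (> $150,000).
Total number of consignments: 25 + 3 + 19 + 30 + 18 + 4 + 26 = 125 (> 110).
The test is 'and': both thresholds are exceeded.

Yes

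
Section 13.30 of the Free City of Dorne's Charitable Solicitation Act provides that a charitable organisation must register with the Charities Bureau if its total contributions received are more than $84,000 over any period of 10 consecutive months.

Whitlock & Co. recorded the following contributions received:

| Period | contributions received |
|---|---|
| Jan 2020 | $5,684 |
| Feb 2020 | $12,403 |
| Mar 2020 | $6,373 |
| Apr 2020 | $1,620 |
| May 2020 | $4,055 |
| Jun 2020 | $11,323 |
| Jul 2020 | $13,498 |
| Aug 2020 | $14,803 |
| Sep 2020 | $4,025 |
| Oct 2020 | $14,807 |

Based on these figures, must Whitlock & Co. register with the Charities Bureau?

Yes

Total contributions received: $5,684 + $12,403 + $6,373 + $1,620 + $4,055 + $11,323 + $13,498 + $14,803 + $4,025 + $14,807 = $88,591.
$88,591 > $84,000, so the threshold is exceeded.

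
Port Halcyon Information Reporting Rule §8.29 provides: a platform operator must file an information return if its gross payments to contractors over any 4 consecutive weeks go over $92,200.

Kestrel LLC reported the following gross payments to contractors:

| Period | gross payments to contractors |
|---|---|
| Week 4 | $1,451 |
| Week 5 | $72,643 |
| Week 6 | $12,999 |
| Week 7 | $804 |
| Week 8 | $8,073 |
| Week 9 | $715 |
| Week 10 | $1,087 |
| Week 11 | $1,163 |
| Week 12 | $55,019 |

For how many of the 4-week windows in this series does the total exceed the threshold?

1

Week 4–Week 7: $1,451 + $72,643 + $12,999 + $804 = $87,897 (under)
Week 5–Week 8: $72,643 + $12,999 + $804 + $8,073 = $94,519 (over)
Week 6–Week 9: $12,999 + $804 + $8,073 + $715 = $22,591 (under)
Week 7–Week 10: $804 + $8,073 + $715 + $1,087 = $10,679 (under)
Week 8–Week 11: $8,073 + $715 + $1,087 + $1,163 = $11,038 (under)
Week 9–Week 12: $715 + $1,087 + $1,163 + $55,019 = $57,984 (under)
1 window exceeds the threshold.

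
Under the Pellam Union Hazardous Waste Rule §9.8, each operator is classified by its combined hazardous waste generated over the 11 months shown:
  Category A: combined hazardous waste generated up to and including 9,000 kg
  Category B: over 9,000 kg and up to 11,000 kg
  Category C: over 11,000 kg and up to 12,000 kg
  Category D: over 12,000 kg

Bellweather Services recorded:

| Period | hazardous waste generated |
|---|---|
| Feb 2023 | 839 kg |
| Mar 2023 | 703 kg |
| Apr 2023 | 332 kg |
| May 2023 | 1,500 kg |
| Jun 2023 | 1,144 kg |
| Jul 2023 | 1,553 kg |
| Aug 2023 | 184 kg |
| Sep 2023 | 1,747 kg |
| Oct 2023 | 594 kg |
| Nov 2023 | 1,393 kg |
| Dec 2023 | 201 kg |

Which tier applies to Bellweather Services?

Category B

Combined hazardous waste generated: 839 kg + 703 kg + 332 kg + 1,500 kg + 1,144 kg + 1,553 kg + 184 kg + 1,747 kg + 594 kg + 1,393 kg + 201 kg = 10,190 kg.
9,000 kg < 10,190 kg ≤ 11,000 kg, so Category B applies.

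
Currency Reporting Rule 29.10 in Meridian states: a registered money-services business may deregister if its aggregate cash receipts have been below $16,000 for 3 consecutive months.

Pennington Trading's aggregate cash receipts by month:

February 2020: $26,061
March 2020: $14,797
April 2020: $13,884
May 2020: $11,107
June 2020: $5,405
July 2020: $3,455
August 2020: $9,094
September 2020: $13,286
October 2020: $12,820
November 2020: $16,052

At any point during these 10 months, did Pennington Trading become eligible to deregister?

Yes

Months below $16,000: March 2020, April 2020, May 2020, June 2020, July 2020, August 2020, September 2020, October 2020.
Longest run of consecutive months below the threshold: 8.
8 ≥ 3, so Pennington Trading became eligible.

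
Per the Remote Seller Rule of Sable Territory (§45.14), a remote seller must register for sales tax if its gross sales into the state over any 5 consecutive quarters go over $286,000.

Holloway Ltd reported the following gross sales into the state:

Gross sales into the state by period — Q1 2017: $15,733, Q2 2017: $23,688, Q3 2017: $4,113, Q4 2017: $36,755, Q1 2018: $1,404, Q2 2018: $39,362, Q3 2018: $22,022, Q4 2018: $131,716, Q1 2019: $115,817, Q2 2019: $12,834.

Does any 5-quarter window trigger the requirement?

Q1 2017–Q1 2018: $15,733 + $23,688 + $4,113 + $36,755 + $1,404 = $81,693 (under)
Q2 2017–Q2 2018: $23,688 + $4,113 + $36,755 + $1,404 + $39,362 = $105,322 (under)
Q3 2017–Q3 2018: $4,113 + $36,755 + $1,404 + $39,362 + $22,022 = $103,656 (under)
Q4 2017–Q4 2018: $36,755 + $1,404 + $39,362 + $22,022 + $131,716 = $231,259 (under)
Q1 2018–Q1 2019: $1,404 + $39,362 + $22,022 + $131,716 + $115,817 = $310,321 (over)
Q2 2018–Q2 2019: $39,362 + $22,022 + $131,716 + $115,817 + $12,834 = $321,751 (over)
At least one window exceeds $286,000.

Yes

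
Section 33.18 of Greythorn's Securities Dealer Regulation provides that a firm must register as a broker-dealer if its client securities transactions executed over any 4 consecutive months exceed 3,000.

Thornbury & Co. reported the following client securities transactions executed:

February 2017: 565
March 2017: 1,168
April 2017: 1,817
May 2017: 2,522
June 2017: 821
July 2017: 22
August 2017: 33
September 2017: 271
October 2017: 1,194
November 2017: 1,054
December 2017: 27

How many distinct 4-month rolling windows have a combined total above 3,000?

4

February 2017–May 2017: 565 + 1,168 + 1,817 + 2,522 = 6,072 (over)
March 2017–June 2017: 1,168 + 1,817 + 2,522 + 821 = 6,328 (over)
April 2017–July 2017: 1,817 + 2,522 + 821 + 22 = 5,182 (over)
May 2017–August 2017: 2,522 + 821 + 22 + 33 = 3,398 (over)
June 2017–September 2017: 821 + 22 + 33 + 271 = 1,147 (under)
July 2017–October 2017: 22 + 33 + 271 + 1,194 = 1,520 (under)
August 2017–November 2017: 33 + 271 + 1,194 + 1,054 = 2,552 (under)
September 2017–December 2017: 271 + 1,194 + 1,054 + 27 = 2,546 (under)
4 windows exceed the threshold.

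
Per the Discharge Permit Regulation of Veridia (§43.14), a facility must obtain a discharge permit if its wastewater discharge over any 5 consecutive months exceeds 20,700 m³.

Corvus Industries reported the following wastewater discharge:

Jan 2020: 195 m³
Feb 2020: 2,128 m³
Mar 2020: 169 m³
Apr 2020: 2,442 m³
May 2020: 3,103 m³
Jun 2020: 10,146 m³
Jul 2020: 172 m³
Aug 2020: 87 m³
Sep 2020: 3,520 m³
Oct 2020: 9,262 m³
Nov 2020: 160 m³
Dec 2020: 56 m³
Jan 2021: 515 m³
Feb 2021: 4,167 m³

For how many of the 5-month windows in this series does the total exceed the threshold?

Jan 2020–May 2020: 195 m³ + 2,128 m³ + 169 m³ + 2,442 m³ + 3,103 m³ = 8,037 m³ (under)
Feb 2020–Jun 2020: 2,128 m³ + 169 m³ + 2,442 m³ + 3,103 m³ + 10,146 m³ = 17,988 m³ (under)
Mar 2020–Jul 2020: 169 m³ + 2,442 m³ + 3,103 m³ + 10,146 m³ + 172 m³ = 16,032 m³ (under)
Apr 2020–Aug 2020: 2,442 m³ + 3,103 m³ + 10,146 m³ + 172 m³ + 87 m³ = 15,950 m³ (under)
May 2020–Sep 2020: 3,103 m³ + 10,146 m³ + 172 m³ + 87 m³ + 3,520 m³ = 17,028 m³ (under)
Jun 2020–Oct 2020: 10,146 m³ + 172 m³ + 87 m³ + 3,520 m³ + 9,262 m³ = 23,187 m³ (over)
Jul 2020–Nov 2020: 172 m³ + 87 m³ + 3,520 m³ + 9,262 m³ + 160 m³ = 13,201 m³ (under)
Aug 2020–Dec 2020: 87 m³ + 3,520 m³ + 9,262 m³ + 160 m³ + 56 m³ = 13,085 m³ (under)
Sep 2020–Jan 2021: 3,520 m³ + 9,262 m³ + 160 m³ + 56 m³ + 515 m³ = 13,513 m³ (under)
Oct 2020–Feb 2021: 9,262 m³ + 160 m³ + 56 m³ + 515 m³ + 4,167 m³ = 14,160 m³ (under)
1 window exceeds the threshold.

1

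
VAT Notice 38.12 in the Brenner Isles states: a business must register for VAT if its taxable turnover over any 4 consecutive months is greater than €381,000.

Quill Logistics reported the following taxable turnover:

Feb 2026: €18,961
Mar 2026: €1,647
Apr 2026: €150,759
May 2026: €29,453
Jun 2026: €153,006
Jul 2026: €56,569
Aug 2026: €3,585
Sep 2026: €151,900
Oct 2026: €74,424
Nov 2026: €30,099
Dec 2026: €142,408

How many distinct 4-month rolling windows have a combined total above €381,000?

Feb 2026–May 2026: €18,961 + €1,647 + €150,759 + €29,453 = €200,820 (under)
Mar 2026–Jun 2026: €1,647 + €150,759 + €29,453 + €153,006 = €334,865 (under)
Apr 2026–Jul 2026: €150,759 + €29,453 + €153,006 + €56,569 = €389,787 (over)
May 2026–Aug 2026: €29,453 + €153,006 + €56,569 + €3,585 = €242,613 (under)
Jun 2026–Sep 2026: €153,006 + €56,569 + €3,585 + €151,900 = €365,060 (under)
Jul 2026–Oct 2026: €56,569 + €3,585 + €151,900 + €74,424 = €286,478 (under)
Aug 2026–Nov 2026: €3,585 + €151,900 + €74,424 + €30,099 = €260,008 (under)
Sep 2026–Dec 2026: €151,900 + €74,424 + €30,099 + €142,408 = €398,831 (over)
2 windows exceed the threshold.

2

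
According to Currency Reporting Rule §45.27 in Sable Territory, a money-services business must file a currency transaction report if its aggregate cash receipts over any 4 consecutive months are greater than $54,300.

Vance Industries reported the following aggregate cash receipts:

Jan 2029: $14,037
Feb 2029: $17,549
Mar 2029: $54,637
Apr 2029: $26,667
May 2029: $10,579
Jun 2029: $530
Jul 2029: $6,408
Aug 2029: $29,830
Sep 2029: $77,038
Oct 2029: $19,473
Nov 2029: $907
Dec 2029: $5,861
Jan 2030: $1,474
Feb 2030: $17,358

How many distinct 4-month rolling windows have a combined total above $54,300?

Jan 2029–Apr 2029: $14,037 + $17,549 + $54,637 + $26,667 = $112,890 (over)
Feb 2029–May 2029: $17,549 + $54,637 + $26,667 + $10,579 = $109,432 (over)
Mar 2029–Jun 2029: $54,637 + $26,667 + $10,579 + $530 = $92,413 (over)
Apr 2029–Jul 2029: $26,667 + $10,579 + $530 + $6,408 = $44,184 (under)
May 2029–Aug 2029: $10,579 + $530 + $6,408 + $29,830 = $47,347 (under)
Jun 2029–Sep 2029: $530 + $6,408 + $29,830 + $77,038 = $113,806 (over)
Jul 2029–Oct 2029: $6,408 + $29,830 + $77,038 + $19,473 = $132,749 (over)
Aug 2029–Nov 2029: $29,830 + $77,038 + $19,473 + $907 = $127,248 (over)
Sep 2029–Dec 2029: $77,038 + $19,473 + $907 + $5,861 = $103,279 (over)
Oct 2029–Jan 2030: $19,473 + $907 + $5,861 + $1,474 = $27,715 (under)
Nov 2029–Feb 2030: $907 + $5,861 + $1,474 + $17,358 = $25,600 (under)
7 windows exceed the threshold.

7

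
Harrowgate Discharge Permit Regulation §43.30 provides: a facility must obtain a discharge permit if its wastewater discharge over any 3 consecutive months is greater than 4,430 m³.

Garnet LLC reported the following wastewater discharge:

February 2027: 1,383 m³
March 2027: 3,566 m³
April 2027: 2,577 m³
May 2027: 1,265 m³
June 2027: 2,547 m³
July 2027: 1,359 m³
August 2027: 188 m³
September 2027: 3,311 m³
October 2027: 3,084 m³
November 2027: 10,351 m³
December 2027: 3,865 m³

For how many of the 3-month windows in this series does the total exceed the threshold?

February 2027–April 2027: 1,383 m³ + 3,566 m³ + 2,577 m³ = 7,526 m³ (over)
March 2027–May 2027: 3,566 m³ + 2,577 m³ + 1,265 m³ = 7,408 m³ (over)
April 2027–June 2027: 2,577 m³ + 1,265 m³ + 2,547 m³ = 6,389 m³ (over)
May 2027–July 2027: 1,265 m³ + 2,547 m³ + 1,359 m³ = 5,171 m³ (over)
June 2027–August 2027: 2,547 m³ + 1,359 m³ + 188 m³ = 4,094 m³ (under)
July 2027–September 2027: 1,359 m³ + 188 m³ + 3,311 m³ = 4,858 m³ (over)
August 2027–October 2027: 188 m³ + 3,311 m³ + 3,084 m³ = 6,583 m³ (over)
September 2027–November 2027: 3,311 m³ + 3,084 m³ + 10,351 m³ = 16,746 m³ (over)
October 2027–December 2027: 3,084 m³ + 10,351 m³ + 3,865 m³ = 17,300 m³ (over)
8 windows exceed the threshold.

8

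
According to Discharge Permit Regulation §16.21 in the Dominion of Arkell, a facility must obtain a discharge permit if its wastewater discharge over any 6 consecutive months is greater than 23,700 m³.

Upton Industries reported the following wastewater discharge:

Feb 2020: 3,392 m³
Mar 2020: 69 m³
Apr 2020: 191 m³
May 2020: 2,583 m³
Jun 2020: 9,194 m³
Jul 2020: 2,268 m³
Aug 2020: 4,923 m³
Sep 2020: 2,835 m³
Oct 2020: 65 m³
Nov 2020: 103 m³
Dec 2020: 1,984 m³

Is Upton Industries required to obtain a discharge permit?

Feb 2020–Jul 2020: 3,392 m³ + 69 m³ + 191 m³ + 2,583 m³ + 9,194 m³ + 2,268 m³ = 17,697 m³ (under)
Mar 2020–Aug 2020: 69 m³ + 191 m³ + 2,583 m³ + 9,194 m³ + 2,268 m³ + 4,923 m³ = 19,228 m³ (under)
Apr 2020–Sep 2020: 191 m³ + 2,583 m³ + 9,194 m³ + 2,268 m³ + 4,923 m³ + 2,835 m³ = 21,994 m³ (under)
May 2020–Oct 2020: 2,583 m³ + 9,194 m³ + 2,268 m³ + 4,923 m³ + 2,835 m³ + 65 m³ = 21,868 m³ (under)
Jun 2020–Nov 2020: 9,194 m³ + 2,268 m³ + 4,923 m³ + 2,835 m³ + 65 m³ + 103 m³ = 19,388 m³ (under)
Jul 2020–Dec 2020: 2,268 m³ + 4,923 m³ + 2,835 m³ + 65 m³ + 103 m³ + 1,984 m³ = 12,178 m³ (under)
No window exceeds 23,700 m³.

No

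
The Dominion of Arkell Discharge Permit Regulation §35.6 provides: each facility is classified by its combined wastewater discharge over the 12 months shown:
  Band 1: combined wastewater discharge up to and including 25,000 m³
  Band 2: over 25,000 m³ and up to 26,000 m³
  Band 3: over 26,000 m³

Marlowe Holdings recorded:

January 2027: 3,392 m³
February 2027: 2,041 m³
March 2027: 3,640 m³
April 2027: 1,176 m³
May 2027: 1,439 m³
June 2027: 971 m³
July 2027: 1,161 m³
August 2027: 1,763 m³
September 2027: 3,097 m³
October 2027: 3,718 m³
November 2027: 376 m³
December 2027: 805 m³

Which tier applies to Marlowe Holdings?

Band 1

Combined wastewater discharge: 3,392 m³ + 2,041 m³ + 3,640 m³ + 1,176 m³ + 1,439 m³ + 971 m³ + 1,161 m³ + 1,763 m³ + 3,097 m³ + 3,718 m³ + 376 m³ + 805 m³ = 23,579 m³.
23,579 m³ ≤ 25,000 m³, so Band 1 applies.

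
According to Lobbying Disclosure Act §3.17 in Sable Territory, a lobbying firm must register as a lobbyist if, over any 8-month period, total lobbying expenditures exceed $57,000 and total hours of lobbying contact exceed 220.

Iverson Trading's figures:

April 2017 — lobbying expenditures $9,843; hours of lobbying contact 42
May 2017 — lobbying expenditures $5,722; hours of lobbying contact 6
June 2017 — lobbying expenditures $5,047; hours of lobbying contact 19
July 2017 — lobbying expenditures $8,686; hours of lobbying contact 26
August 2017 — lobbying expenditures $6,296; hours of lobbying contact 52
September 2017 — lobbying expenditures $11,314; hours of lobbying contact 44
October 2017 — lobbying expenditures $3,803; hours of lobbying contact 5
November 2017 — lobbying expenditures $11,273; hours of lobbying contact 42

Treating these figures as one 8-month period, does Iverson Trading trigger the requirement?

Yes

Total lobbying expenditures: $9,843 + $5,722 + $5,047 + $8,686 + $6,296 + $11,314 + $3,803 + $11,273 = $61,984 (> $57,000).
Total hours of lobbying contact: 42 + 6 + 19 + 26 + 52 + 44 + 5 + 42 = 236 (> 220).
The test is 'and': both thresholds are exceeded.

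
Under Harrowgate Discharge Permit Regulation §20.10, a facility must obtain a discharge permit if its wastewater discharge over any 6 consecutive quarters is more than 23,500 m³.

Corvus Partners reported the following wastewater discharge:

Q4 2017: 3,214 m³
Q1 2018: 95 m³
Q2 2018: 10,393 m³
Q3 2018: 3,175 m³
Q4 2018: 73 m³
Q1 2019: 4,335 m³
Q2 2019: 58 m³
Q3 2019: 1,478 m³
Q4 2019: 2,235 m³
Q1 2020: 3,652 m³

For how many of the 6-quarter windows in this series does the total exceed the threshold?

Q4 2017–Q1 2019: 3,214 m³ + 95 m³ + 10,393 m³ + 3,175 m³ + 73 m³ + 4,335 m³ = 21,285 m³ (under)
Q1 2018–Q2 2019: 95 m³ + 10,393 m³ + 3,175 m³ + 73 m³ + 4,335 m³ + 58 m³ = 18,129 m³ (under)
Q2 2018–Q3 2019: 10,393 m³ + 3,175 m³ + 73 m³ + 4,335 m³ + 58 m³ + 1,478 m³ = 19,512 m³ (under)
Q3 2018–Q4 2019: 3,175 m³ + 73 m³ + 4,335 m³ + 58 m³ + 1,478 m³ + 2,235 m³ = 11,354 m³ (under)
Q4 2018–Q1 2020: 73 m³ + 4,335 m³ + 58 m³ + 1,478 m³ + 2,235 m³ + 3,652 m³ = 11,831 m³ (under)
0 windows exceed the threshold.

0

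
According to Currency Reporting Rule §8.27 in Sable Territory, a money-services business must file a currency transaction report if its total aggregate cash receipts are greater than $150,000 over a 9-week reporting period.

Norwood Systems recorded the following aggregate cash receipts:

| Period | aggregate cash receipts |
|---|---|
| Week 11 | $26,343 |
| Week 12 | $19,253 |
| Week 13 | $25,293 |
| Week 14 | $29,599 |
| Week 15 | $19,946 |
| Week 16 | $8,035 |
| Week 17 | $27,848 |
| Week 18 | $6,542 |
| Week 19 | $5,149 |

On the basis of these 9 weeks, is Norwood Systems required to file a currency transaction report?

Total aggregate cash receipts: $26,343 + $19,253 + $25,293 + $29,599 + $19,946 + $8,035 + $27,848 + $6,542 + $5,149 = $168,008.
$168,008 > $150,000, so the threshold is exceeded.

Yes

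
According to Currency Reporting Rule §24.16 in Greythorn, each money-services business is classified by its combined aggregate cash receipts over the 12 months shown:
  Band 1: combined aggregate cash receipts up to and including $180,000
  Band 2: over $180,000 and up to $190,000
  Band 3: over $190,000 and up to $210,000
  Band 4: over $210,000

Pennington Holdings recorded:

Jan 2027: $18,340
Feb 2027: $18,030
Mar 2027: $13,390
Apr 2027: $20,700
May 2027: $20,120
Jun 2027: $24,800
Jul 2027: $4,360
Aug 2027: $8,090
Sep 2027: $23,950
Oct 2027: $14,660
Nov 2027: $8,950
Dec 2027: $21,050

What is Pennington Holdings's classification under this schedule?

Combined aggregate cash receipts: $18,340 + $18,030 + $13,390 + $20,700 + $20,120 + $24,800 + $4,360 + $8,090 + $23,950 + $14,660 + $8,950 + $21,050 = $196,440.
$190,000 < $196,440 ≤ $210,000, so Band 3 applies.

Band 3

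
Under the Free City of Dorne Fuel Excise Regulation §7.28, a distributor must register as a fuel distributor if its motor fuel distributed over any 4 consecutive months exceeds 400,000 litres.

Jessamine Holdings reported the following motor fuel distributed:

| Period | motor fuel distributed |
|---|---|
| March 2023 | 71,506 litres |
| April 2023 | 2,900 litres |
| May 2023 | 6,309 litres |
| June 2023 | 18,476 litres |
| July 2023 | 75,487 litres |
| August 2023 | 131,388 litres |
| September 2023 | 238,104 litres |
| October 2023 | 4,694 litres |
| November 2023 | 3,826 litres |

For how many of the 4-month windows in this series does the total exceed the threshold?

March 2023–June 2023: 71,506 litres + 2,900 litres + 6,309 litres + 18,476 litres = 99,191 litres (under)
April 2023–July 2023: 2,900 litres + 6,309 litres + 18,476 litres + 75,487 litres = 103,172 litres (under)
May 2023–August 2023: 6,309 litres + 18,476 litres + 75,487 litres + 131,388 litres = 231,660 litres (under)
June 2023–September 2023: 18,476 litres + 75,487 litres + 131,388 litres + 238,104 litres = 463,455 litres (over)
July 2023–October 2023: 75,487 litres + 131,388 litres + 238,104 litres + 4,694 litres = 449,673 litres (over)
August 2023–November 2023: 131,388 litres + 238,104 litres + 4,694 litres + 3,826 litres = 378,012 litres (under)
2 windows exceed the threshold.

2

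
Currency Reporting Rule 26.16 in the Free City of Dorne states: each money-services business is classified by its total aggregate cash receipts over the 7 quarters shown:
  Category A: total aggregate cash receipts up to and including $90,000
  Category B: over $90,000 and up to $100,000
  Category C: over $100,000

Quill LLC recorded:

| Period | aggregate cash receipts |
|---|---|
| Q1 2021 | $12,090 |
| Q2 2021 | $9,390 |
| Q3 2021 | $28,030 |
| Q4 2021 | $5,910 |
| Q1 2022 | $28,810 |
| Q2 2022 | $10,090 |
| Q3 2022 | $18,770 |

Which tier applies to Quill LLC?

Category C

Total aggregate cash receipts: $12,090 + $9,390 + $28,030 + $5,910 + $28,810 + $10,090 + $18,770 = $113,090.
$113,090 > $100,000, so Category C applies.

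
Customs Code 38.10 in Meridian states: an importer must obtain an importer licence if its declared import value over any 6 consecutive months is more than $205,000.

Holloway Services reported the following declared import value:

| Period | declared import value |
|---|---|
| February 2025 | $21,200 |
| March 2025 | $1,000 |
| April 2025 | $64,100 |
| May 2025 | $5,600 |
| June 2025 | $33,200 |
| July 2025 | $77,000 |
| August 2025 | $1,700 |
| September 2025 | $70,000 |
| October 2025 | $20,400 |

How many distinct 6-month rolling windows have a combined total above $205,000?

February 2025–July 2025: $21,200 + $1,000 + $64,100 + $5,600 + $33,200 + $77,000 = $202,100 (under)
March 2025–August 2025: $1,000 + $64,100 + $5,600 + $33,200 + $77,000 + $1,700 = $182,600 (under)
April 2025–September 2025: $64,100 + $5,600 + $33,200 + $77,000 + $1,700 + $70,000 = $251,600 (over)
May 2025–October 2025: $5,600 + $33,200 + $77,000 + $1,700 + $70,000 + $20,400 = $207,900 (over)
2 windows exceed the threshold.

2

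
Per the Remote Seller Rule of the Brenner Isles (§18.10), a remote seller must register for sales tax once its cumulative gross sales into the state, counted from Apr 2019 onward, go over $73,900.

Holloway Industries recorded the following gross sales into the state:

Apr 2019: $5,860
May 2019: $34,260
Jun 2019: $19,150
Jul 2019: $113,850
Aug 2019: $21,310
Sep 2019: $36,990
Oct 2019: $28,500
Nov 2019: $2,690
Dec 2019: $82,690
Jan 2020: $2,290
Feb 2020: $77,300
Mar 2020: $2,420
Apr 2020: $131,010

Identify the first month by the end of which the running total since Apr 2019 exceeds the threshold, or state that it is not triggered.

Through Apr 2019: $5,860
Through May 2019: $40,120
Through Jun 2019: $59,270
Through Jul 2019: $173,120 ← exceeds threshold

Jul 2019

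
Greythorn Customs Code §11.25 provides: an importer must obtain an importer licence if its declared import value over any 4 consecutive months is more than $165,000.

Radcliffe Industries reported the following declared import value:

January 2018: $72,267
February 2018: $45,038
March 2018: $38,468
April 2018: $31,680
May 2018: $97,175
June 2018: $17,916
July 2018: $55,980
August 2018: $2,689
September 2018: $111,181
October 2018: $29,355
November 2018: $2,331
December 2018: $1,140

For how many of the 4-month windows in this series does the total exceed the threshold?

January 2018–April 2018: $72,267 + $45,038 + $38,468 + $31,680 = $187,453 (over)
February 2018–May 2018: $45,038 + $38,468 + $31,680 + $97,175 = $212,361 (over)
March 2018–June 2018: $38,468 + $31,680 + $97,175 + $17,916 = $185,239 (over)
April 2018–July 2018: $31,680 + $97,175 + $17,916 + $55,980 = $202,751 (over)
May 2018–August 2018: $97,175 + $17,916 + $55,980 + $2,689 = $173,760 (over)
June 2018–September 2018: $17,916 + $55,980 + $2,689 + $111,181 = $187,766 (over)
July 2018–October 2018: $55,980 + $2,689 + $111,181 + $29,355 = $199,205 (over)
August 2018–November 2018: $2,689 + $111,181 + $29,355 + $2,331 = $145,556 (under)
September 2018–December 2018: $111,181 + $29,355 + $2,331 + $1,140 = $144,007 (under)
7 windows exceed the threshold.

7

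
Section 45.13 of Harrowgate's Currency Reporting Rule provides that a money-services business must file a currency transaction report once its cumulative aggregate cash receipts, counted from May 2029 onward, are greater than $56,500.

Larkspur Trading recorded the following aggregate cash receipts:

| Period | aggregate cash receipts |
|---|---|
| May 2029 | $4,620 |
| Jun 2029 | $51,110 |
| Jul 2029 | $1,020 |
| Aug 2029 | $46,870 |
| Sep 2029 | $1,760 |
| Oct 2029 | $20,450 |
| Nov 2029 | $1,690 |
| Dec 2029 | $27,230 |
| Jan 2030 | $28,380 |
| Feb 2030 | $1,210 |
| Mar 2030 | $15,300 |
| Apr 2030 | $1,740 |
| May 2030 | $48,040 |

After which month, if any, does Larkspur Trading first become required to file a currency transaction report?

Jul 2029

Through May 2029: $4,620
Through Jun 2029: $55,730
Through Jul 2029: $56,750 ← exceeds threshold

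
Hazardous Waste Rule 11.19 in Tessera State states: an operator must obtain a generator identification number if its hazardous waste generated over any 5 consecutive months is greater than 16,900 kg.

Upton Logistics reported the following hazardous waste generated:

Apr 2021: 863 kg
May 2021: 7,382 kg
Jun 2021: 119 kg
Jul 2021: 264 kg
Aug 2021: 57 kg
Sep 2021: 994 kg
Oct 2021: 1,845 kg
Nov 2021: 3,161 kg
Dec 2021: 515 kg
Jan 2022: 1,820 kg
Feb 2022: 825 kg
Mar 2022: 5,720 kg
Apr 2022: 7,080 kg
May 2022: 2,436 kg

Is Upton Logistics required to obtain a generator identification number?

Apr 2021–Aug 2021: 863 kg + 7,382 kg + 119 kg + 264 kg + 57 kg = 8,685 kg (under)
May 2021–Sep 2021: 7,382 kg + 119 kg + 264 kg + 57 kg + 994 kg = 8,816 kg (under)
Jun 2021–Oct 2021: 119 kg + 264 kg + 57 kg + 994 kg + 1,845 kg = 3,279 kg (under)
Jul 2021–Nov 2021: 264 kg + 57 kg + 994 kg + 1,845 kg + 3,161 kg = 6,321 kg (under)
Aug 2021–Dec 2021: 57 kg + 994 kg + 1,845 kg + 3,161 kg + 515 kg = 6,572 kg (under)
Sep 2021–Jan 2022: 994 kg + 1,845 kg + 3,161 kg + 515 kg + 1,820 kg = 8,335 kg (under)
Oct 2021–Feb 2022: 1,845 kg + 3,161 kg + 515 kg + 1,820 kg + 825 kg = 8,166 kg (under)
Nov 2021–Mar 2022: 3,161 kg + 515 kg + 1,820 kg + 825 kg + 5,720 kg = 12,041 kg (under)
Dec 2021–Apr 2022: 515 kg + 1,820 kg + 825 kg + 5,720 kg + 7,080 kg = 15,960 kg (under)
Jan 2022–May 2022: 1,820 kg + 825 kg + 5,720 kg + 7,080 kg + 2,436 kg = 17,881 kg (over)
At least one window exceeds 16,900 kg.

Yes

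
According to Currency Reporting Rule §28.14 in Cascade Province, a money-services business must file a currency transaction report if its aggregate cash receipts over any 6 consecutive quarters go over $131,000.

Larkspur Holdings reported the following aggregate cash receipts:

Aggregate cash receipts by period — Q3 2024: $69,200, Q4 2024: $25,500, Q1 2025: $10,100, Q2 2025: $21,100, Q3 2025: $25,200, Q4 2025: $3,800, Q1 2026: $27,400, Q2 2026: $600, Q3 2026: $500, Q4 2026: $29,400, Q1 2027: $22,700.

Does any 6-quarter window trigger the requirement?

Yes

Q3 2024–Q4 2025: $69,200 + $25,500 + $10,100 + $21,100 + $25,200 + $3,800 = $154,900 (over)
Q4 2024–Q1 2026: $25,500 + $10,100 + $21,100 + $25,200 + $3,800 + $27,400 = $113,100 (under)
Q1 2025–Q2 2026: $10,100 + $21,100 + $25,200 + $3,800 + $27,400 + $600 = $88,200 (under)
Q2 2025–Q3 2026: $21,100 + $25,200 + $3,800 + $27,400 + $600 + $500 = $78,600 (under)
Q3 2025–Q4 2026: $25,200 + $3,800 + $27,400 + $600 + $500 + $29,400 = $86,900 (under)
Q4 2025–Q1 2027: $3,800 + $27,400 + $600 + $500 + $29,400 + $22,700 = $84,400 (under)
At least one window exceeds $131,000.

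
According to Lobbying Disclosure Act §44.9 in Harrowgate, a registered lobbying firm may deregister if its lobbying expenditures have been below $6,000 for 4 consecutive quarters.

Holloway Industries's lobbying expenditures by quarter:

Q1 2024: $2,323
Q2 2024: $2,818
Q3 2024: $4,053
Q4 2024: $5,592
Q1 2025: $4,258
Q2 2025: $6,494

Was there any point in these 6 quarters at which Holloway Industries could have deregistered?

Yes

Quarters below $6,000: Q1 2024, Q2 2024, Q3 2024, Q4 2024, Q1 2025.
Longest run of consecutive quarters below the threshold: 5.
5 ≥ 4, so Holloway Industries became eligible.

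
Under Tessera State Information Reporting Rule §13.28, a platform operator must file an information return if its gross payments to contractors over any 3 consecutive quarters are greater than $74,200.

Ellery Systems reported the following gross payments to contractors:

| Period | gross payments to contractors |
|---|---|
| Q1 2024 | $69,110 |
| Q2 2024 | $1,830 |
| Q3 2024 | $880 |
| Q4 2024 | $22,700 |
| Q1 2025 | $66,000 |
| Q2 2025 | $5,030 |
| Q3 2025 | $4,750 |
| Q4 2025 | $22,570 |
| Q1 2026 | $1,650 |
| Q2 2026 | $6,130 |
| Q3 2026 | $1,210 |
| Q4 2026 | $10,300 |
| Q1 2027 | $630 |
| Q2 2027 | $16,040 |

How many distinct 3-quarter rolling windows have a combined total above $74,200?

Q1 2024–Q3 2024: $69,110 + $1,830 + $880 = $71,820 (under)
Q2 2024–Q4 2024: $1,830 + $880 + $22,700 = $25,410 (under)
Q3 2024–Q1 2025: $880 + $22,700 + $66,000 = $89,580 (over)
Q4 2024–Q2 2025: $22,700 + $66,000 + $5,030 = $93,730 (over)
Q1 2025–Q3 2025: $66,000 + $5,030 + $4,750 = $75,780 (over)
Q2 2025–Q4 2025: $5,030 + $4,750 + $22,570 = $32,350 (under)
Q3 2025–Q1 2026: $4,750 + $22,570 + $1,650 = $28,970 (under)
Q4 2025–Q2 2026: $22,570 + $1,650 + $6,130 = $30,350 (under)
Q1 2026–Q3 2026: $1,650 + $6,130 + $1,210 = $8,990 (under)
Q2 2026–Q4 2026: $6,130 + $1,210 + $10,300 = $17,640 (under)
Q3 2026–Q1 2027: $1,210 + $10,300 + $630 = $12,140 (under)
Q4 2026–Q2 2027: $10,300 + $630 + $16,040 = $26,970 (under)
3 windows exceed the threshold.

3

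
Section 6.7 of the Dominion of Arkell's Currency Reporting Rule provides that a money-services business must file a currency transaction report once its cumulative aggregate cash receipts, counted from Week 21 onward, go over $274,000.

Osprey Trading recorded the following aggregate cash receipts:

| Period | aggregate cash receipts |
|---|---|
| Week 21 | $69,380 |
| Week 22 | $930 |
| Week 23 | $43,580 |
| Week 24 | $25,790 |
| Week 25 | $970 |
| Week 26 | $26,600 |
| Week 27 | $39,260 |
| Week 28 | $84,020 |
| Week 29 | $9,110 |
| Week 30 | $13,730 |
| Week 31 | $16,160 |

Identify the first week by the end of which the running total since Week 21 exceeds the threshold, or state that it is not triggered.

Through Week 21: $69,380
Through Week 22: $70,310
Through Week 23: $113,890
Through Week 24: $139,680
Through Week 25: $140,650
Through Week 26: $167,250
Through Week 27: $206,510
Through Week 28: $290,530 ← exceeds threshold

Week 28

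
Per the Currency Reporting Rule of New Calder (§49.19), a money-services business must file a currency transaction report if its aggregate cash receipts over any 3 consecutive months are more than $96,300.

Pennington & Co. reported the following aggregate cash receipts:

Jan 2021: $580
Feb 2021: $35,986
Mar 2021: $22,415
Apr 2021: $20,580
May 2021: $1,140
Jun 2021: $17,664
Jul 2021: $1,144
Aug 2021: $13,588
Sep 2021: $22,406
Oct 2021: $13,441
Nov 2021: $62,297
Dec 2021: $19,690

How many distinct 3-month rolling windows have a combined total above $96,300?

1

Jan 2021–Mar 2021: $580 + $35,986 + $22,415 = $58,981 (under)
Feb 2021–Apr 2021: $35,986 + $22,415 + $20,580 = $78,981 (under)
Mar 2021–May 2021: $22,415 + $20,580 + $1,140 = $44,135 (under)
Apr 2021–Jun 2021: $20,580 + $1,140 + $17,664 = $39,384 (under)
May 2021–Jul 2021: $1,140 + $17,664 + $1,144 = $19,948 (under)
Jun 2021–Aug 2021: $17,664 + $1,144 + $13,588 = $32,396 (under)
Jul 2021–Sep 2021: $1,144 + $13,588 + $22,406 = $37,138 (under)
Aug 2021–Oct 2021: $13,588 + $22,406 + $13,441 = $49,435 (under)
Sep 2021–Nov 2021: $22,406 + $13,441 + $62,297 = $98,144 (over)
Oct 2021–Dec 2021: $13,441 + $62,297 + $19,690 = $95,428 (under)
1 window exceeds the threshold.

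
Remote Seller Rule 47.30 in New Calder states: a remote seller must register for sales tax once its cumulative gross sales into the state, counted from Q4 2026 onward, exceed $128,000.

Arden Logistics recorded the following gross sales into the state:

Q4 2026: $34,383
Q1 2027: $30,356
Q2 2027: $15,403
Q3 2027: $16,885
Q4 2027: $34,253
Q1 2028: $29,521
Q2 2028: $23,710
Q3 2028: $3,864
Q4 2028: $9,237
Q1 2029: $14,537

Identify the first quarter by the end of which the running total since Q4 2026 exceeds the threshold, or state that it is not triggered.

Q4 2027

Through Q4 2026: $34,383
Through Q1 2027: $64,739
Through Q2 2027: $80,142
Through Q3 2027: $97,027
Through Q4 2027: $131,280 ← exceeds threshold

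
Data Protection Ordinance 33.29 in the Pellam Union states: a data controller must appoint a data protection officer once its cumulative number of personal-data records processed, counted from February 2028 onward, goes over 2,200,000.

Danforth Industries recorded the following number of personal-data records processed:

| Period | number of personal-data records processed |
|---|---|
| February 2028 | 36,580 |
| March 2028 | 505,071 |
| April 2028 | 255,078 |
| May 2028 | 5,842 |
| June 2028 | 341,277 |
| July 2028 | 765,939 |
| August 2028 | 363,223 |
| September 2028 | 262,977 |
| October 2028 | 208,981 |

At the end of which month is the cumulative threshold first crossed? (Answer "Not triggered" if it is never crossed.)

August 2028

Through February 2028: 36,580
Through March 2028: 541,651
Through April 2028: 796,729
Through May 2028: 802,571
Through June 2028: 1,143,848
Through July 2028: 1,909,787
Through August 2028: 2,273,010 ← exceeds threshold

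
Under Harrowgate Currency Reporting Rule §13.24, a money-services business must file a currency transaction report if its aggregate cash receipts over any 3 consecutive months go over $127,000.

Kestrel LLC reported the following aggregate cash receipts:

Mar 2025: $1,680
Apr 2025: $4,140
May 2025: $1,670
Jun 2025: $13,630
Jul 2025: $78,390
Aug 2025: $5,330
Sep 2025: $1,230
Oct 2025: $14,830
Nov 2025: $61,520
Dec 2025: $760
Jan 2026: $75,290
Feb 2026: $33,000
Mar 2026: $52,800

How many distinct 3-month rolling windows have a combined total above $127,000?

Mar 2025–May 2025: $1,680 + $4,140 + $1,670 = $7,490 (under)
Apr 2025–Jun 2025: $4,140 + $1,670 + $13,630 = $19,440 (under)
May 2025–Jul 2025: $1,670 + $13,630 + $78,390 = $93,690 (under)
Jun 2025–Aug 2025: $13,630 + $78,390 + $5,330 = $97,350 (under)
Jul 2025–Sep 2025: $78,390 + $5,330 + $1,230 = $84,950 (under)
Aug 2025–Oct 2025: $5,330 + $1,230 + $14,830 = $21,390 (under)
Sep 2025–Nov 2025: $1,230 + $14,830 + $61,520 = $77,580 (under)
Oct 2025–Dec 2025: $14,830 + $61,520 + $760 = $77,110 (under)
Nov 2025–Jan 2026: $61,520 + $760 + $75,290 = $137,570 (over)
Dec 2025–Feb 2026: $760 + $75,290 + $33,000 = $109,050 (under)
Jan 2026–Mar 2026: $75,290 + $33,000 + $52,800 = $161,090 (over)
2 windows exceed the threshold.

2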